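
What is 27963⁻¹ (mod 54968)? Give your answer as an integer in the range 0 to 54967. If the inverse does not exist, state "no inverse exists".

gcd(54968, 27963) by repeated division:
54968 = 1×27963 + 27005
27963 = 1×27005 + 958
27005 = 28×958 + 181
958 = 5×181 + 53
181 = 3×53 + 22
53 = 2×22 + 9
22 = 2×9 + 4
9 = 2×4 + 1
4 = 4×1 + 0
The gcd is 1. Working backward:
1 = 9 − 2·4
1 = −2·22 + 5·9
1 = 5·53 − 12·22
1 = −12·181 + 41·53
1 = 41·958 − 217·181
1 = −217·27005 + 6117·958
1 = 6117·27963 − 6334·27005
1 = −6334·54968 + 12451·27963
So 27963·12451 ≡ 1 (mod 54968).

12451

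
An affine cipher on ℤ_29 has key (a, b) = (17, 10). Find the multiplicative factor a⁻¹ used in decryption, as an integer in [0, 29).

12

gcd(29, 17) by repeated division:
29 = 1*17 + 12
17 = 1*12 + 5
12 = 2*5 + 2
5 = 2*2 + 1
2 = 2*1 + 0
gcd = 1, so the inverse exists. Back-substitute:
1 = 5 − 2·2
1 = −2·12 + 5·5
1 = 5·17 − 7·12
1 = −7·29 + 12·17
So 17·12 ≡ 1 (mod 29).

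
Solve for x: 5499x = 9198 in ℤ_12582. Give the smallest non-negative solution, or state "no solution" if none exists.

First find gcd(5499, 12582):
12582 = 2×5499 + 1584
5499 = 3×1584 + 747
1584 = 2×747 + 90
747 = 8×90 + 27
90 = 3×27 + 9
27 = 3×9 + 0
gcd = 9 and 9 | 9198, so solutions exist. Divide through by 9: 611x ≡ 1022 (mod 1398).
Now find 611⁻¹ mod 1398:
1398 = 2×611 + 176
611 = 3×176 + 83
176 = 2×83 + 10
83 = 8×10 + 3
10 = 3×3 + 1
3 = 3×1 + 0
Back-substitute:
1 = 10 − 3·3
1 = −3·83 + 25·10
1 = 25·176 − 53·83
1 = −53·611 + 184·176
1 = 184·1398 − 421·611
So 611·(-421) ≡ 1 (mod 1398), i.e. 611⁻¹ ≡ 977.
Then x ≡ 977·1022 ≡ 322 (mod 1398); the smallest non-negative solution is x = 322.

322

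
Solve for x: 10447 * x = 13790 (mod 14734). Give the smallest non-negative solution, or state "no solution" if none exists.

4860

First find gcd(10447, 14734):
14734 = 1·10447 + 4287
10447 = 2·4287 + 1873
4287 = 2·1873 + 541
1873 = 3·541 + 250
541 = 2·250 + 41
250 = 6·41 + 4
41 = 10·4 + 1
4 = 4·1 + 0
gcd = 1, so a unique solution mod 14734 exists.
Back-substitute for the Bézout coefficients:
1 = 41 − 10·4
1 = −10·250 + 61·41
1 = 61·541 − 132·250
1 = −132·1873 + 457·541
1 = 457·4287 − 1046·1873
1 = −1046·10447 + 2549·4287
1 = 2549·14734 − 3595·10447
So 10447·(-3595) ≡ 1 (mod 14734), giving 10447⁻¹ ≡ 11139.
x ≡ 10447⁻¹·13790 ≡ 11139·13790 ≡ 4860 (mod 14734).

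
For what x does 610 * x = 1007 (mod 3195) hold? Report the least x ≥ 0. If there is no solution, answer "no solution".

gcd(610, 3195):
3195 = 5*610 + 145
610 = 4*145 + 30
145 = 4*30 + 25
30 = 1*25 + 5
25 = 5*5 + 0
gcd = 5, but 5 ∤ 1007, so the congruence has no solution.

no solution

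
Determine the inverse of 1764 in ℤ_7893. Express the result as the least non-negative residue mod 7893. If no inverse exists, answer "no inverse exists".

no inverse exists

Compute gcd(1764, 7893):
7893 = 4×1764 + 837
1764 = 2×837 + 90
837 = 9×90 + 27
90 = 3×27 + 9
27 = 3×9 + 0
gcd(1764, 7893) = 9 ≠ 1, so 1764 has no multiplicative inverse modulo 7893.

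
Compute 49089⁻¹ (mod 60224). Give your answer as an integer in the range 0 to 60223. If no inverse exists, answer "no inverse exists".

6593

Apply the Euclidean algorithm to 60224 and 49089:
60224 = 1*49089 + 11135
49089 = 4*11135 + 4549
11135 = 2*4549 + 2037
4549 = 2*2037 + 475
2037 = 4*475 + 137
475 = 3*137 + 64
137 = 2*64 + 9
64 = 7*9 + 1
9 = 9*1 + 0
Since gcd(49089, 60224) = 1, back-substitute to write 1 as a combination:
1 = 64 − 7·9
1 = −7·137 + 15·64
1 = 15·475 − 52·137
1 = −52·2037 + 223·475
1 = 223·4549 − 498·2037
1 = −498·11135 + 1219·4549
1 = 1219·49089 − 5374·11135
1 = −5374·60224 + 6593·49089
So 49089·6593 ≡ 1 (mod 60224).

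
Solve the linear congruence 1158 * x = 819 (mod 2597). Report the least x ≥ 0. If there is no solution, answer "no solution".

First find gcd(1158, 2597):
2597 = 2×1158 + 281
1158 = 4×281 + 34
281 = 8×34 + 9
34 = 3×9 + 7
9 = 1×7 + 2
7 = 3×2 + 1
2 = 2×1 + 0
gcd = 1, so a unique solution mod 2597 exists.
Back-substitute for the Bézout coefficients:
1 = 7 − 3·2
1 = −3·9 + 4·7
1 = 4·34 − 15·9
1 = −15·281 + 124·34
1 = 124·1158 − 511·281
1 = −511·2597 + 1146·1158
So 1158·(1146) ≡ 1 (mod 2597), giving 1158⁻¹ ≡ 1146.
x ≡ 1158⁻¹·819 ≡ 1146·819 ≡ 1057 (mod 2597).

1057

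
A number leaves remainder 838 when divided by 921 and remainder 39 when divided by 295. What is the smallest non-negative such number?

259639

Write x = 838 + 921·k. Then 921·k ≡ 39 − 838 ≡ 86 (mod 295).
Need 921⁻¹ mod 295. Extended Euclid on (295, 36):
295 = 8×36 + 7
36 = 5×7 + 1
7 = 7×1 + 0
Back-substitute:
1 = 36 − 5·7
1 = −5·295 + 41·36
921⁻¹ ≡ 41 (mod 295), so k ≡ 41·86 ≡ 281 (mod 295).
x = 838 + 921·281 = 259639.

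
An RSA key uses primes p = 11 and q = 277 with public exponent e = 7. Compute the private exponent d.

φ(n) = (p−1)(q−1) = 10·276 = 2760.
Need d with 7·d ≡ 1 (mod 2760). Apply the extended Euclidean algorithm:
2760 = 394×7 + 2
7 = 3×2 + 1
2 = 2×1 + 0
Back-substitute:
1 = 7 − 3·2
1 = −3·2760 + 1183·7
So 7·1183 ≡ 1 (mod 2760), hence d = 1183.

1183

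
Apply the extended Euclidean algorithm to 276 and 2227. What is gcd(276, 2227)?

1

Repeated division:
2227 = 8·276 + 19
276 = 14·19 + 10
19 = 1·10 + 9
10 = 1·9 + 1
9 = 9·1 + 0
gcd(276, 2227) = 1.
Working backward:
1 = 10 − 9
1 = −19 + 2·10
1 = 2·276 − 29·19
1 = −29·2227 + 234·276
So 1 = (-29)·2227 + (234)·276.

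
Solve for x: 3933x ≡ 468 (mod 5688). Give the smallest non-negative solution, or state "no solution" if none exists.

First find gcd(3933, 5688):
5688 = 1*3933 + 1755
3933 = 2*1755 + 423
1755 = 4*423 + 63
423 = 6*63 + 45
63 = 1*45 + 18
45 = 2*18 + 9
18 = 2*9 + 0
gcd = 9 and 9 | 468, so solutions exist. Divide through by 9: 437x ≡ 52 (mod 632).
Now find 437⁻¹ mod 632:
632 = 1·437 + 195
437 = 2·195 + 47
195 = 4·47 + 7
47 = 6·7 + 5
7 = 1·5 + 2
5 = 2·2 + 1
2 = 2·1 + 0
Back-substitute:
1 = 5 − 2·2
1 = −2·7 + 3·5
1 = 3·47 − 20·7
1 = −20·195 + 83·47
1 = 83·437 − 186·195
1 = −186·632 + 269·437
So 437⁻¹ ≡ 269 (mod 632).
Then x ≡ 269·52 ≡ 84 (mod 632); the smallest non-negative solution is x = 84.

84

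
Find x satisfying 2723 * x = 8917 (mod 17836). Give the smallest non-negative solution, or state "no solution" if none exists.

no solution

gcd(2723, 17836):
17836 = 6·2723 + 1498
2723 = 1·1498 + 1225
1498 = 1·1225 + 273
1225 = 4·273 + 133
273 = 2·133 + 7
133 = 19·7 + 0
gcd = 7, but 7 ∤ 8917, so the congruence has no solution.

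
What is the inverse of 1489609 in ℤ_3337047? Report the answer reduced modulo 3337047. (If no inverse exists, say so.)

gcd(3337047, 1489609) by repeated division:
3337047 = 2×1489609 + 357829
1489609 = 4×357829 + 58293
357829 = 6×58293 + 8071
58293 = 7×8071 + 1796
8071 = 4×1796 + 887
1796 = 2×887 + 22
887 = 40×22 + 7
22 = 3×7 + 1
7 = 7×1 + 0
Since gcd(1489609, 3337047) = 1, back-substitute to write 1 as a combination:
1 = 22 − 3·7
1 = −3·887 + 121·22
1 = 121·1796 − 245·887
1 = −245·8071 + 1101·1796
1 = 1101·58293 − 7952·8071
1 = −7952·357829 + 48813·58293
1 = 48813·1489609 − 203204·357829
1 = −203204·3337047 + 455221·1489609
So 1489609·455221 ≡ 1 (mod 3337047).

455221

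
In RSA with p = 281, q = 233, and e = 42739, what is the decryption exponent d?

φ(n) = (p−1)(q−1) = 280·232 = 64960.
Need d with 42739·d ≡ 1 (mod 64960). Apply the extended Euclidean algorithm:
64960 = 1*42739 + 22221
42739 = 1*22221 + 20518
22221 = 1*20518 + 1703
20518 = 12*1703 + 82
1703 = 20*82 + 63
82 = 1*63 + 19
63 = 3*19 + 6
19 = 3*6 + 1
6 = 6*1 + 0
Back-substitute:
1 = 19 − 3·6
1 = −3·63 + 10·19
1 = 10·82 − 13·63
1 = −13·1703 + 270·82
1 = 270·20518 − 3253·1703
1 = −3253·22221 + 3523·20518
1 = 3523·42739 − 6776·22221
1 = −6776·64960 + 10299·42739
So 42739·10299 ≡ 1 (mod 64960), hence d = 10299.

10299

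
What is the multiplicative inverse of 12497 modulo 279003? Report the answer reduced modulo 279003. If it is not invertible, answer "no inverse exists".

Apply the Euclidean algorithm to 279003 and 12497:
279003 = 22*12497 + 4069
12497 = 3*4069 + 290
4069 = 14*290 + 9
290 = 32*9 + 2
9 = 4*2 + 1
2 = 2*1 + 0
Since gcd(12497, 279003) = 1, back-substitute to write 1 as a combination:
1 = 9 − 4·2
1 = −4·290 + 129·9
1 = 129·4069 − 1810·290
1 = −1810·12497 + 5559·4069
1 = 5559·279003 − 124108·12497
So 12497·(-124108) ≡ 1 (mod 279003), and -124108 ≡ 154895 (mod 279003).

154895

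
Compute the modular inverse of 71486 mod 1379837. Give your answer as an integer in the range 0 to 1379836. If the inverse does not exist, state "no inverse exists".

gcd(1379837, 71486) by repeated division:
1379837 = 19*71486 + 21603
71486 = 3*21603 + 6677
21603 = 3*6677 + 1572
6677 = 4*1572 + 389
1572 = 4*389 + 16
389 = 24*16 + 5
16 = 3*5 + 1
5 = 5*1 + 0
gcd = 1, so the inverse exists. Back-substitute:
1 = 16 − 3·5
1 = −3·389 + 73·16
1 = 73·1572 − 295·389
1 = −295·6677 + 1253·1572
1 = 1253·21603 − 4054·6677
1 = −4054·71486 + 13415·21603
1 = 13415·1379837 − 258939·71486
Hence 71486⁻¹ ≡ -258939 ≡ 1120898 (mod 1379837).

1120898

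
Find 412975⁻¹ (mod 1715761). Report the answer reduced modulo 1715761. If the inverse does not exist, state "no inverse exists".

Apply the Euclidean algorithm to 1715761 and 412975:
1715761 = 4·412975 + 63861
412975 = 6·63861 + 29809
63861 = 2·29809 + 4243
29809 = 7·4243 + 108
4243 = 39·108 + 31
108 = 3·31 + 15
31 = 2·15 + 1
15 = 15·1 + 0
The gcd is 1. Working backward:
1 = 31 − 2·15
1 = −2·108 + 7·31
1 = 7·4243 − 275·108
1 = −275·29809 + 1932·4243
1 = 1932·63861 − 4139·29809
1 = −4139·412975 + 26766·63861
1 = 26766·1715761 − 111203·412975
So 412975·(-111203) ≡ 1 (mod 1715761), and -111203 ≡ 1604558 (mod 1715761).

1604558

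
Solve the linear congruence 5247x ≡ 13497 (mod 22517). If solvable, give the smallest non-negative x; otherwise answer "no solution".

1187

First find gcd(5247, 22517):
22517 = 4·5247 + 1529
5247 = 3·1529 + 660
1529 = 2·660 + 209
660 = 3·209 + 33
209 = 6·33 + 11
33 = 3·11 + 0
gcd = 11 and 11 | 13497, so solutions exist. Divide through by 11: 477x ≡ 1227 (mod 2047).
Now find 477⁻¹ mod 2047:
2047 = 4×477 + 139
477 = 3×139 + 60
139 = 2×60 + 19
60 = 3×19 + 3
19 = 6×3 + 1
3 = 3×1 + 0
Back-substitute:
1 = 19 − 6·3
1 = −6·60 + 19·19
1 = 19·139 − 44·60
1 = −44·477 + 151·139
1 = 151·2047 − 648·477
So 477·(-648) ≡ 1 (mod 2047), i.e. 477⁻¹ ≡ 1399.
Then x ≡ 1399·1227 ≡ 1187 (mod 2047); the smallest non-negative solution is x = 1187.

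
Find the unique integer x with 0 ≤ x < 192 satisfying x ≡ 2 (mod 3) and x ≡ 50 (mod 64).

50

Write x = 2 + 3·k. Then 3·k ≡ 50 − 2 ≡ 48 (mod 64).
Need 3⁻¹ mod 64. Extended Euclid on (64, 3):
64 = 21*3 + 1
3 = 3*1 + 0
Back-substitute:
1 = 64 − 21·3
3⁻¹ ≡ 43 (mod 64), so k ≡ 43·48 ≡ 16 (mod 64).
x = 2 + 3·16 = 50.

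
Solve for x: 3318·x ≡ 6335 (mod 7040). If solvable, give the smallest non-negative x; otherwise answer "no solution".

no solution

gcd(3318, 7040):
7040 = 2*3318 + 404
3318 = 8*404 + 86
404 = 4*86 + 60
86 = 1*60 + 26
60 = 2*26 + 8
26 = 3*8 + 2
8 = 4*2 + 0
gcd = 2, but 2 ∤ 6335, so the congruence has no solution.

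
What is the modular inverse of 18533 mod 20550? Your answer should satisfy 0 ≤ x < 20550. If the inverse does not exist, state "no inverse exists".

Run Euclid on (20550, 18533):
20550 = 1×18533 + 2017
18533 = 9×2017 + 380
2017 = 5×380 + 117
380 = 3×117 + 29
117 = 4×29 + 1
29 = 29×1 + 0
Since gcd(18533, 20550) = 1, back-substitute to write 1 as a combination:
1 = 117 − 4·29
1 = −4·380 + 13·117
1 = 13·2017 − 69·380
1 = −69·18533 + 634·2017
1 = 634·20550 − 703·18533
Thus 18533·(-703) ≡ 1 (mod 20550); reducing, -703 mod 20550 = 19847.

19847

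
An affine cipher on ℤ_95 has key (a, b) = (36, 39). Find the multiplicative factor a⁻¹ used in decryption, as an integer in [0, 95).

66

Run Euclid on (95, 36):
95 = 2·36 + 23
36 = 1·23 + 13
23 = 1·13 + 10
13 = 1·10 + 3
10 = 3·3 + 1
3 = 3·1 + 0
The gcd is 1. Working backward:
1 = 10 − 3·3
1 = −3·13 + 4·10
1 = 4·23 − 7·13
1 = −7·36 + 11·23
1 = 11·95 − 29·36
Hence 36⁻¹ ≡ -29 ≡ 66 (mod 95).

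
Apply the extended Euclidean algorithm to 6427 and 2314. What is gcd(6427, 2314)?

1

Apply Euclid's algorithm to 6427 and 2314:
6427 = 2·2314 + 1799
2314 = 1·1799 + 515
1799 = 3·515 + 254
515 = 2·254 + 7
254 = 36·7 + 2
7 = 3·2 + 1
2 = 2·1 + 0
gcd(6427, 2314) = 1.
Working backward:
1 = 7 − 3·2
1 = −3·254 + 109·7
1 = 109·515 − 221·254
1 = −221·1799 + 772·515
1 = 772·2314 − 993·1799
1 = −993·6427 + 2758·2314
So 1 = (-993)·6427 + (2758)·2314.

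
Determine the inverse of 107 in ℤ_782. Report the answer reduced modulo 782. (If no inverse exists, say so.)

687

Run Euclid on (782, 107):
782 = 7·107 + 33
107 = 3·33 + 8
33 = 4·8 + 1
8 = 8·1 + 0
Since gcd(107, 782) = 1, back-substitute to write 1 as a combination:
1 = 33 − 4·8
1 = −4·107 + 13·33
1 = 13·782 − 95·107
Thus 107·(-95) ≡ 1 (mod 782); reducing, -95 mod 782 = 687.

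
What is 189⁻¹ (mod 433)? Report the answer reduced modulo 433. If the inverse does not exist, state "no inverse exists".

Apply the Euclidean algorithm to 433 and 189:
433 = 2*189 + 55
189 = 3*55 + 24
55 = 2*24 + 7
24 = 3*7 + 3
7 = 2*3 + 1
3 = 3*1 + 0
gcd = 1, so the inverse exists. Back-substitute:
1 = 7 − 2·3
1 = −2·24 + 7·7
1 = 7·55 − 16·24
1 = −16·189 + 55·55
1 = 55·433 − 126·189
So 189·(-126) ≡ 1 (mod 433), and -126 ≡ 307 (mod 433).

307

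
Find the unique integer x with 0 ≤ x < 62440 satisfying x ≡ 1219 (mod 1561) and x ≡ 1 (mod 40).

35561

Write x = 1219 + 1561·k. Then 1561·k ≡ 1 − 1219 ≡ 22 (mod 40).
Need 1561⁻¹ mod 40. Extended Euclid on (40, 1):
40 = 40×1 + 0
1561⁻¹ ≡ 1 (mod 40), so k ≡ 1·22 ≡ 22 (mod 40).
x = 1219 + 1561·22 = 35561.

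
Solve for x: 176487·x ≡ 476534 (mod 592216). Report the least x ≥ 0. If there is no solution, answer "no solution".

First find gcd(176487, 592216):
592216 = 3·176487 + 62755
176487 = 2·62755 + 50977
62755 = 1·50977 + 11778
50977 = 4·11778 + 3865
11778 = 3·3865 + 183
3865 = 21·183 + 22
183 = 8·22 + 7
22 = 3·7 + 1
7 = 7·1 + 0
gcd = 1, so a unique solution mod 592216 exists.
Back-substitute for the Bézout coefficients:
1 = 22 − 3·7
1 = −3·183 + 25·22
1 = 25·3865 − 528·183
1 = −528·11778 + 1609·3865
1 = 1609·50977 − 6964·11778
1 = −6964·62755 + 8573·50977
1 = 8573·176487 − 24110·62755
1 = −24110·592216 + 80903·176487
So 176487·(80903) ≡ 1 (mod 592216), giving 176487⁻¹ ≡ 80903.
x ≡ 176487⁻¹·476534 ≡ 80903·476534 ≡ 360818 (mod 592216).

360818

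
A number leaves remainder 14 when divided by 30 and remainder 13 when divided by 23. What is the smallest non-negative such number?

Write x = 14 + 30·k. Then 30·k ≡ 13 − 14 ≡ 22 (mod 23).
Need 30⁻¹ mod 23. Extended Euclid on (23, 7):
23 = 3*7 + 2
7 = 3*2 + 1
2 = 2*1 + 0
Back-substitute:
1 = 7 − 3·2
1 = −3·23 + 10·7
30⁻¹ ≡ 10 (mod 23), so k ≡ 10·22 ≡ 13 (mod 23).
x = 14 + 30·13 = 404.

404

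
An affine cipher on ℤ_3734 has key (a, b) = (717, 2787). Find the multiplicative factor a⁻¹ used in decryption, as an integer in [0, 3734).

Extended Euclidean algorithm:
3734 = 5×717 + 149
717 = 4×149 + 121
149 = 1×121 + 28
121 = 4×28 + 9
28 = 3×9 + 1
9 = 9×1 + 0
gcd = 1, so the inverse exists. Back-substitute:
1 = 28 − 3·9
1 = −3·121 + 13·28
1 = 13·149 − 16·121
1 = −16·717 + 77·149
1 = 77·3734 − 401·717
Thus 717·(-401) ≡ 1 (mod 3734); reducing, -401 mod 3734 = 3333.

3333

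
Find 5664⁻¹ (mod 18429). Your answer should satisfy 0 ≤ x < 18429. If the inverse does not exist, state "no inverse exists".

Compute gcd(5664, 18429):
18429 = 3·5664 + 1437
5664 = 3·1437 + 1353
1437 = 1·1353 + 84
1353 = 16·84 + 9
84 = 9·9 + 3
9 = 3·3 + 0
gcd(5664, 18429) = 3 ≠ 1, so 5664 has no multiplicative inverse modulo 18429.

no inverse exists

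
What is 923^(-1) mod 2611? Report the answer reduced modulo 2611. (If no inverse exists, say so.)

314

Apply the Euclidean algorithm to 2611 and 923:
2611 = 2·923 + 765
923 = 1·765 + 158
765 = 4·158 + 133
158 = 1·133 + 25
133 = 5·25 + 8
25 = 3·8 + 1
8 = 8·1 + 0
gcd = 1, so the inverse exists. Back-substitute:
1 = 25 − 3·8
1 = −3·133 + 16·25
1 = 16·158 − 19·133
1 = −19·765 + 92·158
1 = 92·923 − 111·765
1 = −111·2611 + 314·923
So 923·314 ≡ 1 (mod 2611).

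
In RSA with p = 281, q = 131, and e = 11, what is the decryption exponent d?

φ(n) = (p−1)(q−1) = 280·130 = 36400.
Need d with 11·d ≡ 1 (mod 36400). Apply the extended Euclidean algorithm:
36400 = 3309×11 + 1
11 = 11×1 + 0
Back-substitute:
1 = 36400 − 3309·11
So 11·(-3309) ≡ 1 (mod 36400), hence d ≡ -3309 ≡ 33091 (mod 36400).

33091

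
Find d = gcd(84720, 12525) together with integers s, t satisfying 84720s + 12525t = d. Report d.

Repeated division:
84720 = 6*12525 + 9570
12525 = 1*9570 + 2955
9570 = 3*2955 + 705
2955 = 4*705 + 135
705 = 5*135 + 30
135 = 4*30 + 15
30 = 2*15 + 0
gcd(84720, 12525) = 15.
Back-substituting:
15 = 135 − 4·30
15 = −4·705 + 21·135
15 = 21·2955 − 88·705
15 = −88·9570 + 285·2955
15 = 285·12525 − 373·9570
15 = −373·84720 + 2523·12525
So 15 = (-373)·84720 + (2523)·12525.

15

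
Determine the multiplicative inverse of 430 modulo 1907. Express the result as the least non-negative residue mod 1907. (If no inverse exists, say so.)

Run Euclid on (1907, 430):
1907 = 4*430 + 187
430 = 2*187 + 56
187 = 3*56 + 19
56 = 2*19 + 18
19 = 1*18 + 1
18 = 18*1 + 0
The gcd is 1. Working backward:
1 = 19 − 18
1 = −56 + 3·19
1 = 3·187 − 10·56
1 = −10·430 + 23·187
1 = 23·1907 − 102·430
So 430·(-102) ≡ 1 (mod 1907), and -102 ≡ 1805 (mod 1907).

1805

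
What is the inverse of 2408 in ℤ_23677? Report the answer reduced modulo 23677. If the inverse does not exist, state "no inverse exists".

gcd(23677, 2408) by repeated division:
23677 = 9*2408 + 2005
2408 = 1*2005 + 403
2005 = 4*403 + 393
403 = 1*393 + 10
393 = 39*10 + 3
10 = 3*3 + 1
3 = 3*1 + 0
The gcd is 1. Working backward:
1 = 10 − 3·3
1 = −3·393 + 118·10
1 = 118·403 − 121·393
1 = −121·2005 + 602·403
1 = 602·2408 − 723·2005
1 = −723·23677 + 7109·2408
So 2408·7109 ≡ 1 (mod 23677).

7109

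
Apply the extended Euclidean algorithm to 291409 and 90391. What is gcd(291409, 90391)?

Euclidean algorithm:
291409 = 3*90391 + 20236
90391 = 4*20236 + 9447
20236 = 2*9447 + 1342
9447 = 7*1342 + 53
1342 = 25*53 + 17
53 = 3*17 + 2
17 = 8*2 + 1
2 = 2*1 + 0
gcd(291409, 90391) = 1.
Back-substituting:
1 = 17 − 8·2
1 = −8·53 + 25·17
1 = 25·1342 − 633·53
1 = −633·9447 + 4456·1342
1 = 4456·20236 − 9545·9447
1 = −9545·90391 + 42636·20236
1 = 42636·291409 − 137453·90391
So 1 = (42636)·291409 + (-137453)·90391.

1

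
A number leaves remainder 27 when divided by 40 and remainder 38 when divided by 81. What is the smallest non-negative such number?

2387

Write x = 27 + 40·k. Then 40·k ≡ 38 − 27 ≡ 11 (mod 81).
Need 40⁻¹ mod 81. Extended Euclid on (81, 40):
81 = 2·40 + 1
40 = 40·1 + 0
Back-substitute:
1 = 81 − 2·40
40⁻¹ ≡ 79 (mod 81), so k ≡ 79·11 ≡ 59 (mod 81).
x = 27 + 40·59 = 2387.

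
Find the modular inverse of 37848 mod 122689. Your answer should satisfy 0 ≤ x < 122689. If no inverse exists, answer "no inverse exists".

Run Euclid on (122689, 37848):
122689 = 3·37848 + 9145
37848 = 4·9145 + 1268
9145 = 7·1268 + 269
1268 = 4·269 + 192
269 = 1·192 + 77
192 = 2·77 + 38
77 = 2·38 + 1
38 = 38·1 + 0
gcd = 1, so the inverse exists. Back-substitute:
1 = 77 − 2·38
1 = −2·192 + 5·77
1 = 5·269 − 7·192
1 = −7·1268 + 33·269
1 = 33·9145 − 238·1268
1 = −238·37848 + 985·9145
1 = 985·122689 − 3193·37848
Hence 37848⁻¹ ≡ -3193 ≡ 119496 (mod 122689).

119496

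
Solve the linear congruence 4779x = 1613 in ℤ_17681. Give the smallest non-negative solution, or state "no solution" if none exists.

First find gcd(4779, 17681):
17681 = 3*4779 + 3344
4779 = 1*3344 + 1435
3344 = 2*1435 + 474
1435 = 3*474 + 13
474 = 36*13 + 6
13 = 2*6 + 1
6 = 6*1 + 0
gcd = 1, so a unique solution mod 17681 exists.
Back-substitute for the Bézout coefficients:
1 = 13 − 2·6
1 = −2·474 + 73·13
1 = 73·1435 − 221·474
1 = −221·3344 + 515·1435
1 = 515·4779 − 736·3344
1 = −736·17681 + 2723·4779
So 4779·(2723) ≡ 1 (mod 17681), giving 4779⁻¹ ≡ 2723.
x ≡ 4779⁻¹·1613 ≡ 2723·1613 ≡ 7311 (mod 17681).

7311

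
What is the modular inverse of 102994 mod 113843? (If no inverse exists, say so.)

Extended Euclidean algorithm:
113843 = 1·102994 + 10849
102994 = 9·10849 + 5353
10849 = 2·5353 + 143
5353 = 37·143 + 62
143 = 2·62 + 19
62 = 3·19 + 5
19 = 3·5 + 4
5 = 1·4 + 1
4 = 4·1 + 0
The gcd is 1. Working backward:
1 = 5 − 4
1 = −19 + 4·5
1 = 4·62 − 13·19
1 = −13·143 + 30·62
1 = 30·5353 − 1123·143
1 = −1123·10849 + 2276·5353
1 = 2276·102994 − 21607·10849
1 = −21607·113843 + 23883·102994
So 102994·23883 ≡ 1 (mod 113843).

23883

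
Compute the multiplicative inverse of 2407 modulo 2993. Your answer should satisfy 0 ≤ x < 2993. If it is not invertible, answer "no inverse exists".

Extended Euclidean algorithm:
2993 = 1×2407 + 586
2407 = 4×586 + 63
586 = 9×63 + 19
63 = 3×19 + 6
19 = 3×6 + 1
6 = 6×1 + 0
Since gcd(2407, 2993) = 1, back-substitute to write 1 as a combination:
1 = 19 − 3·6
1 = −3·63 + 10·19
1 = 10·586 − 93·63
1 = −93·2407 + 382·586
1 = 382·2993 − 475·2407
So 2407·(-475) ≡ 1 (mod 2993), and -475 ≡ 2518 (mod 2993).

2518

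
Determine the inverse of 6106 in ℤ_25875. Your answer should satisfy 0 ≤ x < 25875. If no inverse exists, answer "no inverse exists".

Apply the Euclidean algorithm to 25875 and 6106:
25875 = 4·6106 + 1451
6106 = 4·1451 + 302
1451 = 4·302 + 243
302 = 1·243 + 59
243 = 4·59 + 7
59 = 8·7 + 3
7 = 2·3 + 1
3 = 3·1 + 0
gcd = 1, so the inverse exists. Back-substitute:
1 = 7 − 2·3
1 = −2·59 + 17·7
1 = 17·243 − 70·59
1 = −70·302 + 87·243
1 = 87·1451 − 418·302
1 = −418·6106 + 1759·1451
1 = 1759·25875 − 7454·6106
Hence 6106⁻¹ ≡ -7454 ≡ 18421 (mod 25875).

18421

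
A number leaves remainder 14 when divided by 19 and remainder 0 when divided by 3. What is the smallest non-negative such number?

Write x = 14 + 19·k. Then 19·k ≡ 0 − 14 ≡ 1 (mod 3).
Need 19⁻¹ mod 3. Extended Euclid on (3, 1):
3 = 3*1 + 0
19⁻¹ ≡ 1 (mod 3), so k ≡ 1·1 ≡ 1 (mod 3).
x = 14 + 19·1 = 33.

33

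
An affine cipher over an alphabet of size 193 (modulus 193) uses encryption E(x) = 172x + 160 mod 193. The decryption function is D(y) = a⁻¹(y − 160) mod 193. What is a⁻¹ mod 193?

147

Run Euclid on (193, 172):
193 = 1*172 + 21
172 = 8*21 + 4
21 = 5*4 + 1
4 = 4*1 + 0
gcd = 1, so the inverse exists. Back-substitute:
1 = 21 − 5·4
1 = −5·172 + 41·21
1 = 41·193 − 46·172
Hence 172⁻¹ ≡ -46 ≡ 147 (mod 193).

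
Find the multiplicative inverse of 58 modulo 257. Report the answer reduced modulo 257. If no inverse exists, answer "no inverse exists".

Apply the Euclidean algorithm to 257 and 58:
257 = 4×58 + 25
58 = 2×25 + 8
25 = 3×8 + 1
8 = 8×1 + 0
gcd = 1, so the inverse exists. Back-substitute:
1 = 25 − 3·8
1 = −3·58 + 7·25
1 = 7·257 − 31·58
So 58·(-31) ≡ 1 (mod 257), and -31 ≡ 226 (mod 257).

226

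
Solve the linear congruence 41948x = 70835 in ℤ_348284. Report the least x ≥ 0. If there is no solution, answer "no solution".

gcd(41948, 348284):
348284 = 8*41948 + 12700
41948 = 3*12700 + 3848
12700 = 3*3848 + 1156
3848 = 3*1156 + 380
1156 = 3*380 + 16
380 = 23*16 + 12
16 = 1*12 + 4
12 = 3*4 + 0
gcd = 4, but 4 ∤ 70835, so the congruence has no solution.

no solution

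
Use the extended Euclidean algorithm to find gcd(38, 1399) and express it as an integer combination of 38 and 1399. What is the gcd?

Apply Euclid's algorithm to 1399 and 38:
1399 = 36·38 + 31
38 = 1·31 + 7
31 = 4·7 + 3
7 = 2·3 + 1
3 = 3·1 + 0
gcd(38, 1399) = 1.
Express as a combination:
1 = 7 − 2·3
1 = −2·31 + 9·7
1 = 9·38 − 11·31
1 = −11·1399 + 405·38
So 1 = (-11)·1399 + (405)·38.

1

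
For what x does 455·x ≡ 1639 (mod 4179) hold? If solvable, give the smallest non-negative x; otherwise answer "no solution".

no solution

gcd(455, 4179):
4179 = 9×455 + 84
455 = 5×84 + 35
84 = 2×35 + 14
35 = 2×14 + 7
14 = 2×7 + 0
gcd = 7, but 7 ∤ 1639, so the congruence has no solution.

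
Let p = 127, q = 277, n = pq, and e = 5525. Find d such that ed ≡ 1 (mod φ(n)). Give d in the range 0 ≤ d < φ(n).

4085

φ(n) = (p−1)(q−1) = 126·276 = 34776.
Need d with 5525·d ≡ 1 (mod 34776). Apply the extended Euclidean algorithm:
34776 = 6*5525 + 1626
5525 = 3*1626 + 647
1626 = 2*647 + 332
647 = 1*332 + 315
332 = 1*315 + 17
315 = 18*17 + 9
17 = 1*9 + 8
9 = 1*8 + 1
8 = 8*1 + 0
Back-substitute:
1 = 9 − 8
1 = −17 + 2·9
1 = 2·315 − 37·17
1 = −37·332 + 39·315
1 = 39·647 − 76·332
1 = −76·1626 + 191·647
1 = 191·5525 − 649·1626
1 = −649·34776 + 4085·5525
So 5525·4085 ≡ 1 (mod 34776), hence d = 4085.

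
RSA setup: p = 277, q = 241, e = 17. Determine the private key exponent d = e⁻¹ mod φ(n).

7793

φ(n) = (p−1)(q−1) = 276·240 = 66240.
Need d with 17·d ≡ 1 (mod 66240). Apply the extended Euclidean algorithm:
66240 = 3896·17 + 8
17 = 2·8 + 1
8 = 8·1 + 0
Back-substitute:
1 = 17 − 2·8
1 = −2·66240 + 7793·17
So 17·7793 ≡ 1 (mod 66240), hence d = 7793.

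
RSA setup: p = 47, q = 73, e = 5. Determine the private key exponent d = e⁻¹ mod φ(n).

φ(n) = (p−1)(q−1) = 46·72 = 3312.
Need d with 5·d ≡ 1 (mod 3312). Apply the extended Euclidean algorithm:
3312 = 662×5 + 2
5 = 2×2 + 1
2 = 2×1 + 0
Back-substitute:
1 = 5 − 2·2
1 = −2·3312 + 1325·5
So 5·1325 ≡ 1 (mod 3312), hence d = 1325.

1325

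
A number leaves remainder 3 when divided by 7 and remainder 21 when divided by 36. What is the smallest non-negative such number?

129

Write x = 3 + 7·k. Then 7·k ≡ 21 − 3 ≡ 18 (mod 36).
Need 7⁻¹ mod 36. Extended Euclid on (36, 7):
36 = 5×7 + 1
7 = 7×1 + 0
Back-substitute:
1 = 36 − 5·7
7⁻¹ ≡ 31 (mod 36), so k ≡ 31·18 ≡ 18 (mod 36).
x = 3 + 7·18 = 129.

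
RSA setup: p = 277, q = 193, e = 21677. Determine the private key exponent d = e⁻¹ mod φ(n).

φ(n) = (p−1)(q−1) = 276·192 = 52992.
Need d with 21677·d ≡ 1 (mod 52992). Apply the extended Euclidean algorithm:
52992 = 2×21677 + 9638
21677 = 2×9638 + 2401
9638 = 4×2401 + 34
2401 = 70×34 + 21
34 = 1×21 + 13
21 = 1×13 + 8
13 = 1×8 + 5
8 = 1×5 + 3
5 = 1×3 + 2
3 = 1×2 + 1
2 = 2×1 + 0
Back-substitute:
1 = 3 − 2
1 = −5 + 2·3
1 = 2·8 − 3·5
1 = −3·13 + 5·8
1 = 5·21 − 8·13
1 = −8·34 + 13·21
1 = 13·2401 − 918·34
1 = −918·9638 + 3685·2401
1 = 3685·21677 − 8288·9638
1 = −8288·52992 + 20261·21677
So 21677·20261 ≡ 1 (mod 52992), hence d = 20261.

20261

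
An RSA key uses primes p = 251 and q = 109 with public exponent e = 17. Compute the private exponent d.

φ(n) = (p−1)(q−1) = 250·108 = 27000.
Need d with 17·d ≡ 1 (mod 27000). Apply the extended Euclidean algorithm:
27000 = 1588·17 + 4
17 = 4·4 + 1
4 = 4·1 + 0
Back-substitute:
1 = 17 − 4·4
1 = −4·27000 + 6353·17
So 17·6353 ≡ 1 (mod 27000), hence d = 6353.

6353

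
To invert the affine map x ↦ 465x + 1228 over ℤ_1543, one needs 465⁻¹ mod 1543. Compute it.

1470

Apply the Euclidean algorithm to 1543 and 465:
1543 = 3×465 + 148
465 = 3×148 + 21
148 = 7×21 + 1
21 = 21×1 + 0
Since gcd(465, 1543) = 1, back-substitute to write 1 as a combination:
1 = 148 − 7·21
1 = −7·465 + 22·148
1 = 22·1543 − 73·465
Hence 465⁻¹ ≡ -73 ≡ 1470 (mod 1543).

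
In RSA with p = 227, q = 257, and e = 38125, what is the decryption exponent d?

43749

φ(n) = (p−1)(q−1) = 226·256 = 57856.
Need d with 38125·d ≡ 1 (mod 57856). Apply the extended Euclidean algorithm:
57856 = 1·38125 + 19731
38125 = 1·19731 + 18394
19731 = 1·18394 + 1337
18394 = 13·1337 + 1013
1337 = 1·1013 + 324
1013 = 3·324 + 41
324 = 7·41 + 37
41 = 1·37 + 4
37 = 9·4 + 1
4 = 4·1 + 0
Back-substitute:
1 = 37 − 9·4
1 = −9·41 + 10·37
1 = 10·324 − 79·41
1 = −79·1013 + 247·324
1 = 247·1337 − 326·1013
1 = −326·18394 + 4485·1337
1 = 4485·19731 − 4811·18394
1 = −4811·38125 + 9296·19731
1 = 9296·57856 − 14107·38125
So 38125·(-14107) ≡ 1 (mod 57856), hence d ≡ -14107 ≡ 43749 (mod 57856).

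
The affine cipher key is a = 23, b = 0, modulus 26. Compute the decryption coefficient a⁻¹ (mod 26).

17

Apply the Euclidean algorithm to 26 and 23:
26 = 1*23 + 3
23 = 7*3 + 2
3 = 1*2 + 1
2 = 2*1 + 0
Since gcd(23, 26) = 1, back-substitute to write 1 as a combination:
1 = 3 − 2
1 = −23 + 8·3
1 = 8·26 − 9·23
Thus 23·(-9) ≡ 1 (mod 26); reducing, -9 mod 26 = 17.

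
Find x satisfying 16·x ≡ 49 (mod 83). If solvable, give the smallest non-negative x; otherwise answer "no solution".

29

First find gcd(16, 83):
83 = 5×16 + 3
16 = 5×3 + 1
3 = 3×1 + 0
gcd = 1, so a unique solution mod 83 exists.
Back-substitute for the Bézout coefficients:
1 = 16 − 5·3
1 = −5·83 + 26·16
So 16·(26) ≡ 1 (mod 83), giving 16⁻¹ ≡ 26.
x ≡ 16⁻¹·49 ≡ 26·49 ≡ 29 (mod 83).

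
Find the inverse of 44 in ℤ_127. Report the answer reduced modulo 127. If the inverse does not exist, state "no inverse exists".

Extended Euclidean algorithm:
127 = 2·44 + 39
44 = 1·39 + 5
39 = 7·5 + 4
5 = 1·4 + 1
4 = 4·1 + 0
Since gcd(44, 127) = 1, back-substitute to write 1 as a combination:
1 = 5 − 4
1 = −39 + 8·5
1 = 8·44 − 9·39
1 = −9·127 + 26·44
So 44·26 ≡ 1 (mod 127).

26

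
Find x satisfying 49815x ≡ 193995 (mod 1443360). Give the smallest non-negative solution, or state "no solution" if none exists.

17997

First find gcd(49815, 1443360):
1443360 = 28·49815 + 48540
49815 = 1·48540 + 1275
48540 = 38·1275 + 90
1275 = 14·90 + 15
90 = 6·15 + 0
gcd = 15 and 15 | 193995, so solutions exist. Divide through by 15: 3321x ≡ 12933 (mod 96224).
Now find 3321⁻¹ mod 96224:
96224 = 28×3321 + 3236
3321 = 1×3236 + 85
3236 = 38×85 + 6
85 = 14×6 + 1
6 = 6×1 + 0
Back-substitute:
1 = 85 − 14·6
1 = −14·3236 + 533·85
1 = 533·3321 − 547·3236
1 = −547·96224 + 15849·3321
So 3321⁻¹ ≡ 15849 (mod 96224).
Then x ≡ 15849·12933 ≡ 17997 (mod 96224); the smallest non-negative solution is x = 17997.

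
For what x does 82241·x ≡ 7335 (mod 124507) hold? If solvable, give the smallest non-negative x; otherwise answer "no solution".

33685

First find gcd(82241, 124507):
124507 = 1×82241 + 42266
82241 = 1×42266 + 39975
42266 = 1×39975 + 2291
39975 = 17×2291 + 1028
2291 = 2×1028 + 235
1028 = 4×235 + 88
235 = 2×88 + 59
88 = 1×59 + 29
59 = 2×29 + 1
29 = 29×1 + 0
gcd = 1, so a unique solution mod 124507 exists.
Back-substitute for the Bézout coefficients:
1 = 59 − 2·29
1 = −2·88 + 3·59
1 = 3·235 − 8·88
1 = −8·1028 + 35·235
1 = 35·2291 − 78·1028
1 = −78·39975 + 1361·2291
1 = 1361·42266 − 1439·39975
1 = −1439·82241 + 2800·42266
1 = 2800·124507 − 4239·82241
So 82241·(-4239) ≡ 1 (mod 124507), giving 82241⁻¹ ≡ 120268.
x ≡ 82241⁻¹·7335 ≡ 120268·7335 ≡ 33685 (mod 124507).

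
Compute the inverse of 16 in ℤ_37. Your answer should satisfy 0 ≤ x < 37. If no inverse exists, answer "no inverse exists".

Run Euclid on (37, 16):
37 = 2×16 + 5
16 = 3×5 + 1
5 = 5×1 + 0
gcd = 1, so the inverse exists. Back-substitute:
1 = 16 − 3·5
1 = −3·37 + 7·16
So 16·7 ≡ 1 (mod 37).

7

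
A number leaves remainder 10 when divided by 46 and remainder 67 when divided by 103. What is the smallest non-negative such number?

Write x = 10 + 46·k. Then 46·k ≡ 67 − 10 ≡ 57 (mod 103).
Need 46⁻¹ mod 103. Extended Euclid on (103, 46):
103 = 2*46 + 11
46 = 4*11 + 2
11 = 5*2 + 1
2 = 2*1 + 0
Back-substitute:
1 = 11 − 5·2
1 = −5·46 + 21·11
1 = 21·103 − 47·46
46⁻¹ ≡ 56 (mod 103), so k ≡ 56·57 ≡ 102 (mod 103).
x = 10 + 46·102 = 4702.

4702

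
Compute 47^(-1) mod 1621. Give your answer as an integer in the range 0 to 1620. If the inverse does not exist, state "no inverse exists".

Run Euclid on (1621, 47):
1621 = 34·47 + 23
47 = 2·23 + 1
23 = 23·1 + 0
gcd = 1, so the inverse exists. Back-substitute:
1 = 47 − 2·23
1 = −2·1621 + 69·47
So 47·69 ≡ 1 (mod 1621).

69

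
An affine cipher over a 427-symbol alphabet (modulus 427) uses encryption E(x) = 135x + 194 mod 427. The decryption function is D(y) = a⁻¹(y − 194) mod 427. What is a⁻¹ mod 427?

Extended Euclidean algorithm:
427 = 3×135 + 22
135 = 6×22 + 3
22 = 7×3 + 1
3 = 3×1 + 0
Since gcd(135, 427) = 1, back-substitute to write 1 as a combination:
1 = 22 − 7·3
1 = −7·135 + 43·22
1 = 43·427 − 136·135
Hence 135⁻¹ ≡ -136 ≡ 291 (mod 427).

291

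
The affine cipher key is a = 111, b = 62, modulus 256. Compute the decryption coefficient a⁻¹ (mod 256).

Apply the Euclidean algorithm to 256 and 111:
256 = 2·111 + 34
111 = 3·34 + 9
34 = 3·9 + 7
9 = 1·7 + 2
7 = 3·2 + 1
2 = 2·1 + 0
Since gcd(111, 256) = 1, back-substitute to write 1 as a combination:
1 = 7 − 3·2
1 = −3·9 + 4·7
1 = 4·34 − 15·9
1 = −15·111 + 49·34
1 = 49·256 − 113·111
So 111·(-113) ≡ 1 (mod 256), and -113 ≡ 143 (mod 256).

143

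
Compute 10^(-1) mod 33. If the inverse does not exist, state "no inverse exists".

10

Extended Euclidean algorithm:
33 = 3·10 + 3
10 = 3·3 + 1
3 = 3·1 + 0
gcd = 1, so the inverse exists. Back-substitute:
1 = 10 − 3·3
1 = −3·33 + 10·10
So 10·10 ≡ 1 (mod 33).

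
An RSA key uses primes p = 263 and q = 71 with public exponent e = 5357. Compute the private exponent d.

φ(n) = (p−1)(q−1) = 262·70 = 18340.
Need d with 5357·d ≡ 1 (mod 18340). Apply the extended Euclidean algorithm:
18340 = 3·5357 + 2269
5357 = 2·2269 + 819
2269 = 2·819 + 631
819 = 1·631 + 188
631 = 3·188 + 67
188 = 2·67 + 54
67 = 1·54 + 13
54 = 4·13 + 2
13 = 6·2 + 1
2 = 2·1 + 0
Back-substitute:
1 = 13 − 6·2
1 = −6·54 + 25·13
1 = 25·67 − 31·54
1 = −31·188 + 87·67
1 = 87·631 − 292·188
1 = −292·819 + 379·631
1 = 379·2269 − 1050·819
1 = −1050·5357 + 2479·2269
1 = 2479·18340 − 8487·5357
So 5357·(-8487) ≡ 1 (mod 18340), hence d ≡ -8487 ≡ 9853 (mod 18340).

9853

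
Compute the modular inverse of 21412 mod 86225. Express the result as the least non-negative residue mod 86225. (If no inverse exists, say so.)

gcd(86225, 21412) by repeated division:
86225 = 4×21412 + 577
21412 = 37×577 + 63
577 = 9×63 + 10
63 = 6×10 + 3
10 = 3×3 + 1
3 = 3×1 + 0
The gcd is 1. Working backward:
1 = 10 − 3·3
1 = −3·63 + 19·10
1 = 19·577 − 174·63
1 = −174·21412 + 6457·577
1 = 6457·86225 − 26002·21412
So 21412·(-26002) ≡ 1 (mod 86225), and -26002 ≡ 60223 (mod 86225).

60223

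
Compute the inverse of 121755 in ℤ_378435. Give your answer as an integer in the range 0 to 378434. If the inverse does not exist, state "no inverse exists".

no inverse exists

Euclidean algorithm on 378435, 121755:
378435 = 3×121755 + 13170
121755 = 9×13170 + 3225
13170 = 4×3225 + 270
3225 = 11×270 + 255
270 = 1×255 + 15
255 = 17×15 + 0
gcd(121755, 378435) = 15 ≠ 1, so 121755 has no multiplicative inverse modulo 378435.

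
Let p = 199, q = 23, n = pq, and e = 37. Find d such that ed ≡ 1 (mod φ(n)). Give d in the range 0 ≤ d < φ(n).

φ(n) = (p−1)(q−1) = 198·22 = 4356.
Need d with 37·d ≡ 1 (mod 4356). Apply the extended Euclidean algorithm:
4356 = 117×37 + 27
37 = 1×27 + 10
27 = 2×10 + 7
10 = 1×7 + 3
7 = 2×3 + 1
3 = 3×1 + 0
Back-substitute:
1 = 7 − 2·3
1 = −2·10 + 3·7
1 = 3·27 − 8·10
1 = −8·37 + 11·27
1 = 11·4356 − 1295·37
So 37·(-1295) ≡ 1 (mod 4356), hence d ≡ -1295 ≡ 3061 (mod 4356).

3061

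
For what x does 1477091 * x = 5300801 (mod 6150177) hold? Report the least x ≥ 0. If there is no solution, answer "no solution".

First find gcd(1477091, 6150177):
6150177 = 4*1477091 + 241813
1477091 = 6*241813 + 26213
241813 = 9*26213 + 5896
26213 = 4*5896 + 2629
5896 = 2*2629 + 638
2629 = 4*638 + 77
638 = 8*77 + 22
77 = 3*22 + 11
22 = 2*11 + 0
gcd = 11 and 11 | 5300801, so solutions exist. Divide through by 11: 134281x ≡ 481891 (mod 559107).
Now find 134281⁻¹ mod 559107:
559107 = 4*134281 + 21983
134281 = 6*21983 + 2383
21983 = 9*2383 + 536
2383 = 4*536 + 239
536 = 2*239 + 58
239 = 4*58 + 7
58 = 8*7 + 2
7 = 3*2 + 1
2 = 2*1 + 0
Back-substitute:
1 = 7 − 3·2
1 = −3·58 + 25·7
1 = 25·239 − 103·58
1 = −103·536 + 231·239
1 = 231·2383 − 1027·536
1 = −1027·21983 + 9474·2383
1 = 9474·134281 − 57871·21983
1 = −57871·559107 + 240958·134281
So 134281⁻¹ ≡ 240958 (mod 559107).
Then x ≡ 240958·481891 ≡ 149818 (mod 559107); the smallest non-negative solution is x = 149818.

149818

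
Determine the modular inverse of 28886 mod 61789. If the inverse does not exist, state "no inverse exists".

no inverse exists

Euclidean algorithm on 61789, 28886:
61789 = 2*28886 + 4017
28886 = 7*4017 + 767
4017 = 5*767 + 182
767 = 4*182 + 39
182 = 4*39 + 26
39 = 1*26 + 13
26 = 2*13 + 0
The gcd is 13, not 1, hence no inverse exists.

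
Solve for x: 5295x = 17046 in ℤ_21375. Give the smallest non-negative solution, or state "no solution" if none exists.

gcd(5295, 21375):
21375 = 4·5295 + 195
5295 = 27·195 + 30
195 = 6·30 + 15
30 = 2·15 + 0
gcd = 15, but 15 ∤ 17046, so the congruence has no solution.

no solution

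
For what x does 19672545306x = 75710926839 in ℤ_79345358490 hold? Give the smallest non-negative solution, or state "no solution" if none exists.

no solution

gcd(19672545306, 79345358490):
79345358490 = 4·19672545306 + 655177266
19672545306 = 30·655177266 + 17227326
655177266 = 38·17227326 + 538878
17227326 = 31·538878 + 522108
538878 = 1·522108 + 16770
522108 = 31·16770 + 2238
16770 = 7·2238 + 1104
2238 = 2·1104 + 30
1104 = 36·30 + 24
30 = 1·24 + 6
24 = 4·6 + 0
gcd = 6, but 6 ∤ 75710926839, so the congruence has no solution.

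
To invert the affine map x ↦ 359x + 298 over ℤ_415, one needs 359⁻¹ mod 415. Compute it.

Run Euclid on (415, 359):
415 = 1×359 + 56
359 = 6×56 + 23
56 = 2×23 + 10
23 = 2×10 + 3
10 = 3×3 + 1
3 = 3×1 + 0
The gcd is 1. Working backward:
1 = 10 − 3·3
1 = −3·23 + 7·10
1 = 7·56 − 17·23
1 = −17·359 + 109·56
1 = 109·415 − 126·359
Thus 359·(-126) ≡ 1 (mod 415); reducing, -126 mod 415 = 289.

289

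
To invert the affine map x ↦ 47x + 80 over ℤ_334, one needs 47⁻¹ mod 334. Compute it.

gcd(334, 47) by repeated division:
334 = 7*47 + 5
47 = 9*5 + 2
5 = 2*2 + 1
2 = 2*1 + 0
gcd = 1, so the inverse exists. Back-substitute:
1 = 5 − 2·2
1 = −2·47 + 19·5
1 = 19·334 − 135·47
Hence 47⁻¹ ≡ -135 ≡ 199 (mod 334).

199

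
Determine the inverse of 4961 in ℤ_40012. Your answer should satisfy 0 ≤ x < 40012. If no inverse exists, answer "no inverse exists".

9509

gcd(40012, 4961) by repeated division:
40012 = 8·4961 + 324
4961 = 15·324 + 101
324 = 3·101 + 21
101 = 4·21 + 17
21 = 1·17 + 4
17 = 4·4 + 1
4 = 4·1 + 0
The gcd is 1. Working backward:
1 = 17 − 4·4
1 = −4·21 + 5·17
1 = 5·101 − 24·21
1 = −24·324 + 77·101
1 = 77·4961 − 1179·324
1 = −1179·40012 + 9509·4961
So 4961·9509 ≡ 1 (mod 40012).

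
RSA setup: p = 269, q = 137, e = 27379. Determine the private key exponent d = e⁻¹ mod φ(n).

2331

φ(n) = (p−1)(q−1) = 268·136 = 36448.
Need d with 27379·d ≡ 1 (mod 36448). Apply the extended Euclidean algorithm:
36448 = 1*27379 + 9069
27379 = 3*9069 + 172
9069 = 52*172 + 125
172 = 1*125 + 47
125 = 2*47 + 31
47 = 1*31 + 16
31 = 1*16 + 15
16 = 1*15 + 1
15 = 15*1 + 0
Back-substitute:
1 = 16 − 15
1 = −31 + 2·16
1 = 2·47 − 3·31
1 = −3·125 + 8·47
1 = 8·172 − 11·125
1 = −11·9069 + 580·172
1 = 580·27379 − 1751·9069
1 = −1751·36448 + 2331·27379
So 27379·2331 ≡ 1 (mod 36448), hence d = 2331.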